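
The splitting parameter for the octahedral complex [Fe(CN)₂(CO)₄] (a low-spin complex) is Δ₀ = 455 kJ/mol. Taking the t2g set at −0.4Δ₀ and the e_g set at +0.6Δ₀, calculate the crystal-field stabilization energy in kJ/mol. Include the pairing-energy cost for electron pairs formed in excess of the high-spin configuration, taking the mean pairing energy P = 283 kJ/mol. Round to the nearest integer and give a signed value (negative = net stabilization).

Ligand charges: 2×(-1) from CN⁻ and 4×(+0) from CO sum to -2; with overall charge +0, Fe is +2.
Fe²⁺: group 8, so d-count = 8 − 2 = 6.
Configuration: t2g^6 e_g^0.
CFSE(orbital) = 6×(-0.4Δ₀) + 0×(0.6Δ₀) = -2.4Δ₀; with Δ₀ = 455 kJ/mol that is -1092 kJ/mol.
Pairing penalty: 3 pairs vs 1 in the high-spin reference → 2 extra × P = 566 kJ/mol.
Net CFSE = -1092 + 566 = -526 kJ/mol.

-526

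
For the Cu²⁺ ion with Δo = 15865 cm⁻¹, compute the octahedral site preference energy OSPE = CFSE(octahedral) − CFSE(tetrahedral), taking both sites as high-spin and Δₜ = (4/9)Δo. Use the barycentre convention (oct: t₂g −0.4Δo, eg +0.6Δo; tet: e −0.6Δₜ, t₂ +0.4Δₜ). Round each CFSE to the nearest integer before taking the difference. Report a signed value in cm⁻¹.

-6699

Cu²⁺: group 11, so d-count = 11 − 2 = 9.
In an octahedral site d⁹ (HS) is t₂g⁶ eg³, giving CFSE(oct) = -0.6Δo = -9519 cm⁻¹.
In a tetrahedral site the filling is e⁴ t₂⁵: CFSE(tet) = -0.4Δₜ = -0.4 × (4/9)(15865) = -2820 cm⁻¹.
OSPE = CFSE(oct) − CFSE(tet) = -9519 − (-2820) = -6699 cm⁻¹.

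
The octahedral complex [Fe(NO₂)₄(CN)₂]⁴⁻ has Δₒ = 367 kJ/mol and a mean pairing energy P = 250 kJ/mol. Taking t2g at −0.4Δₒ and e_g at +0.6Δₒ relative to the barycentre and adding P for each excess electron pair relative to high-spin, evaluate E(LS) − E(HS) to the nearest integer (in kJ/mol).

Ligand charges: 4×(-1) from NO₂⁻ and 2×(-1) from CN⁻ sum to -6; with overall charge -4, Fe is +2.
Fe is in group 8, so Fe²⁺ is d⁶ (8 − 2 = 6).
In the high-spin limit (t2g^4 e_g^2) the orbital term is -0.4Δₒ = -147 kJ/mol, with no excess pairing.
For low-spin the configuration is t2g^6 e_g^0: orbital energy -2.4 × 367 = -881 kJ/mol, and 2 additional pairs relative to high-spin add 500 kJ/mol, giving -381 kJ/mol.
E(LS) − E(HS) = -381 − (-147) = -234 kJ/mol.

-234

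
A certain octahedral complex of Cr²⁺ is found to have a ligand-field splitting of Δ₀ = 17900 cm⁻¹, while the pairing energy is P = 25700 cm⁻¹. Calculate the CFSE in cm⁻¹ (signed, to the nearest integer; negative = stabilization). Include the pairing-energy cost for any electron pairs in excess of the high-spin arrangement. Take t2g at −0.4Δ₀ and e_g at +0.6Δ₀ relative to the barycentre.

-10740

Cr sits in group 6; removing 2 electrons leaves Cr²⁺ with 6 − 2 = 4 d electrons.
Since Δ₀ = 17900 cm⁻¹ < P = 25700 cm⁻¹, the complex adopts the high-spin configuration.
Configuration: t2g^3 e_g^1.
Orbital CFSE = -0.6Δ₀ = -0.6 × 17900 = -10740 cm⁻¹.
High-spin has no excess pairs, so no pairing correction applies.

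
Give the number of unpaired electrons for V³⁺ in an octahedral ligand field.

V sits in group 5; removing 3 electrons leaves V³⁺ with 5 − 3 = 2 d electrons.
Configuration: t2g^2 e_g^0, giving 2 unpaired electrons.

2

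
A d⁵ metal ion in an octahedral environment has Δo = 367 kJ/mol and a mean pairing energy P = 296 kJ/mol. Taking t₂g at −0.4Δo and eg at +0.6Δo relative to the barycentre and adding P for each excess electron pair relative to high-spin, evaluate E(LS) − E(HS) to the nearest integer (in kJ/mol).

-142

High-spin: t₂g³ eg², CFSE = 0.0Δo = 0 kJ/mol.
Low-spin: t₂g⁵ eg⁰, orbital CFSE = -2.0Δo = -734 kJ/mol; plus 2 excess pairs × P = +592 kJ/mol; total -142 kJ/mol.
Thus E(LS) − E(HS) = -142 kJ/mol.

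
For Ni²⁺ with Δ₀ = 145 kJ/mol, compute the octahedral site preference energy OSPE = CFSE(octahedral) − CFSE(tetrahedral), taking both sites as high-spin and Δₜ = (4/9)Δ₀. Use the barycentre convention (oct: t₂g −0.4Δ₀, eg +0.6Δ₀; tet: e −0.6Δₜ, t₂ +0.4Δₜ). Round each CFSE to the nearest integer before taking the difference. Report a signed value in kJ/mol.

-122

Ni is in group 10, so Ni²⁺ is d⁸ (10 − 2 = 8).
Octahedral (high-spin): t2g^6 e_g^2, CFSE = 6(−0.4) + 2(+0.6) = -1.2Δ₀ = -1.2 × 145 = -174 kJ/mol.
Tetrahedral: e^4 t2^4, CFSE = 4(−0.6) + 4(+0.4) = -0.8Δₜ = -0.8 × (4/9) × 145 = -52 kJ/mol.
Subtracting, OSPE = -174 − (-52) = -122 kJ/mol.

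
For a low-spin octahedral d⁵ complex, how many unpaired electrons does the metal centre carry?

1

Configuration: t₂g⁵ eg⁰, giving 1 unpaired electron.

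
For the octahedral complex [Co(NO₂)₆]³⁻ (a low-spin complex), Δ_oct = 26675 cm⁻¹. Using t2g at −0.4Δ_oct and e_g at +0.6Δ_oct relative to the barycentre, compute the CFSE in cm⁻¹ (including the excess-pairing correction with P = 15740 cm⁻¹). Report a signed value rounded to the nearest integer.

Each NO₂⁻ contributes -1; 6 × (-1) = -6. With overall charge -3, Co is in the +3 oxidation state.
Group 9 minus oxidation state +3 gives a d⁶ configuration for Co³⁺.
Electron filling gives t2g^6 e_g^0.
The orbital stabilization is -2.4Δ_oct = -2.4 × 26675 = -64020 cm⁻¹.
Relative to high-spin t2g^4 e_g^2 (1 paired), the low-spin configuration has 2 additional pairs, contributing +2 × 15740 = +31480 cm⁻¹.
Overall CFSE = -64020 + 31480 = -32540 cm⁻¹.

-32540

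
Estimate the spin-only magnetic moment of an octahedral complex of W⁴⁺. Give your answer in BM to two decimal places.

W⁴⁺: group 6, so d-count = 6 − 4 = 2.
Configuration: t₂g² eg⁰ → 2 unpaired electrons.
μ(spin-only) = √[2(2+2)] = √8 ≈ 2.83 BM.

2.83 BM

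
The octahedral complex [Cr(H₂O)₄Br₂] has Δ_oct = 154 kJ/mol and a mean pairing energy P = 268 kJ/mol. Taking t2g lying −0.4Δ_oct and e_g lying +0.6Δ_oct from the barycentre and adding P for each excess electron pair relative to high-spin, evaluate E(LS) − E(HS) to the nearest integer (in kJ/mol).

Ligand charges: 4×(+0) from H₂O and 2×(-1) from Br⁻ sum to -2; with overall charge +0, Cr is +2.
Group 6 minus oxidation state +2 gives a d⁴ configuration for Cr²⁺.
High-spin: t2g^3 e_g^1, CFSE = -0.6Δ_oct = -92 kJ/mol.
Low-spin: t2g^4 e_g^0, orbital CFSE = -1.6Δ_oct = -246 kJ/mol; plus 1 excess pair × P = +268 kJ/mol; total 22 kJ/mol.
E(LS) − E(HS) = 22 − (-92) = 114 kJ/mol.

114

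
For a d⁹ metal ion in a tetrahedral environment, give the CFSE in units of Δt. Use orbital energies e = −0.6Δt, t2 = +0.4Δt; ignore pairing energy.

-0.4 Δt

Tetrahedral splitting is small, so the complex is high-spin.
Configuration: e^4 t2^5.
CFSE = 4(-0.6Δt) + 5(0.4Δt) = -2.4Δt + 2.0Δt = -0.4Δt.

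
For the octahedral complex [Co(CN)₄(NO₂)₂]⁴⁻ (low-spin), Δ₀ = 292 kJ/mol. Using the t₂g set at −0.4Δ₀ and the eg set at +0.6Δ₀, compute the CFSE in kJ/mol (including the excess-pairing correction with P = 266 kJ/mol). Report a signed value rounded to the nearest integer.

Ligand charges: 4×(-1) from CN⁻ and 2×(-1) from NO₂⁻ sum to -6; with overall charge -4, Co is +2.
Co²⁺: group 9, so d-count = 9 − 2 = 7.
Configuration: t₂g⁶ eg¹.
The orbital stabilization is -1.8Δ₀ = -1.8 × 292 = -526 kJ/mol.
Pairing penalty: 3 pairs vs 2 in the high-spin reference → 1 extra × P = 266 kJ/mol.
Combining: -526 + 266 = -260 kJ/mol.

-260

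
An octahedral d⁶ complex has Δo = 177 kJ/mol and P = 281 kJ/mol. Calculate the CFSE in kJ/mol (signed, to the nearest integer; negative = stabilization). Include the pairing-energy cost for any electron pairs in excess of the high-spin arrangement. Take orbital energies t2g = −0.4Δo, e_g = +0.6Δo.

Δo < P, so pairing is avoided: the ground state is high-spin.
Configuration: t2g^4 e_g^2.
Orbital CFSE = -0.4Δo = -0.4 × 177 = -71 kJ/mol.
High-spin has no excess pairs, so no pairing correction applies.

-71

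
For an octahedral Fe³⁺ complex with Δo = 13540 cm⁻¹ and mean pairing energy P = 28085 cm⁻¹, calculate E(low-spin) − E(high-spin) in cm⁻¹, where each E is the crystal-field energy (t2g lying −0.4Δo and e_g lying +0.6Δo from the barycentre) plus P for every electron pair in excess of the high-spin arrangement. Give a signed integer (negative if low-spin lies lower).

Fe is in group 8, so Fe³⁺ is d⁵ (8 − 3 = 5).
High-spin: t2g^3 e_g^2, CFSE = 0.0Δo = 0 cm⁻¹.
Low-spin t2g^5 e_g^0 gives -2.0Δo = -27080 cm⁻¹, but forming 2 extra pairs costs 2P = 56170 cm⁻¹, so E(LS) = -27080 + 56170 = 29090 cm⁻¹.
The difference is 29090 − (0) = 29090 cm⁻¹, so high-spin lies lower.

29090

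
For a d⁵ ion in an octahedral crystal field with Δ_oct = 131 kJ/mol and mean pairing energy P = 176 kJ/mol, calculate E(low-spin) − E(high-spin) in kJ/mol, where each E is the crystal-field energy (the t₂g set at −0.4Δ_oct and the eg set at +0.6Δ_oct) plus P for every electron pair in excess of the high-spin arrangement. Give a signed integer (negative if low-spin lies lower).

High-spin: t₂g³ eg², CFSE = 0.0Δ_oct = 0 kJ/mol.
Low-spin t₂g⁵ eg⁰ gives -2.0Δ_oct = -262 kJ/mol, but forming 2 extra pairs costs 2P = 352 kJ/mol, so E(LS) = -262 + 352 = 90 kJ/mol.
E(LS) − E(HS) = 90 − (0) = 90 kJ/mol.

90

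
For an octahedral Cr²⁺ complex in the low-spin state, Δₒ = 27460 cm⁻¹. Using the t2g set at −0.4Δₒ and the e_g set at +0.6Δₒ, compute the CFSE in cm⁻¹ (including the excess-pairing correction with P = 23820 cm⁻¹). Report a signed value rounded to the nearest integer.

-20116

Group 6 minus oxidation state +2 gives a d⁴ configuration for Cr²⁺.
The d⁴ electrons fill as t2g^4 e_g^0.
CFSE(orbital) = 4×(-0.4Δₒ) + 0×(0.6Δₒ) = -1.6Δₒ; with Δₒ = 27460 cm⁻¹ that is -43936 cm⁻¹.
Pairing penalty: 1 pair vs 0 in the high-spin reference → 1 extra × P = 23820 cm⁻¹.
Combining: -43936 + 23820 = -20116 cm⁻¹.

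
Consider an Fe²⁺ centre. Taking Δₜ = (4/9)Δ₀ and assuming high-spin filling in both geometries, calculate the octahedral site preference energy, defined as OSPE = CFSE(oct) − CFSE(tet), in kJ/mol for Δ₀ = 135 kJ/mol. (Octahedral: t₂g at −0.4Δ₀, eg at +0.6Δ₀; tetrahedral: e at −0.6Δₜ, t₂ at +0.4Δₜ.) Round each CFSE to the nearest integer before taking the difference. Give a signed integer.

-18

Fe²⁺: group 8, so d-count = 8 − 2 = 6.
Octahedral (high-spin): t₂g⁴ eg², CFSE = 4(−0.4) + 2(+0.6) = -0.4Δ₀ = -0.4 × 135 = -54 kJ/mol.
Tetrahedral: e³ t₂³, CFSE = 3(−0.6) + 3(+0.4) = -0.6Δₜ = -0.6 × (4/9) × 135 = -36 kJ/mol.
Subtracting, OSPE = -54 − (-36) = -18 kJ/mol.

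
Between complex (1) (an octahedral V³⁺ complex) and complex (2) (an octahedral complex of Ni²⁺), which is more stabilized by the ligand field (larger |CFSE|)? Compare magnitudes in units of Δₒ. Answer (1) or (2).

(1): V sits in group 5; removing 3 electrons leaves V³⁺ with 5 − 3 = 2 d electrons; t₂g² eg⁰, CFSE = -0.8Δₒ.
(2): Ni²⁺: group 10, so d-count = 10 − 2 = 8; t2g^6 e_g^2, CFSE = -1.2Δₒ.
So (2) has the larger |CFSE|.

(2)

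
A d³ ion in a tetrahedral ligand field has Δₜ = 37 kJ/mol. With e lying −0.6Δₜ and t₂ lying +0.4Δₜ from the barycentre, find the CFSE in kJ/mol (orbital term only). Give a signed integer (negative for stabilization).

Tetrahedral splitting is small, so the complex is high-spin.
Electron filling gives e² t₂¹.
Orbital CFSE = 2(-0.6) + 1(0.4) = -0.8Δₜ = -0.8 × 37 = -30 kJ/mol.

-30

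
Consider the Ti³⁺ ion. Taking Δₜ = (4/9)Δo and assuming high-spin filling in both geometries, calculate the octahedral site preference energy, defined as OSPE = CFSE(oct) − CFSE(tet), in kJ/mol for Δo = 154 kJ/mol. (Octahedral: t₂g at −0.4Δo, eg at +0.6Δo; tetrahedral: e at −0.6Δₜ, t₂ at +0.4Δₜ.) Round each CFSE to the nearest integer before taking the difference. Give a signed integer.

-21

Ti is in group 4, so Ti³⁺ is d¹ (4 − 3 = 1).
Octahedral (high-spin): t₂g¹ eg⁰, CFSE = 1(−0.4) + 0(+0.6) = -0.4Δo = -0.4 × 154 = -62 kJ/mol.
Tetrahedral e¹ t₂⁰ gives -0.6Δₜ = -0.6 × (4/9) × 154 = -41 kJ/mol.
OSPE = -62 − (-41) = -21 kJ/mol.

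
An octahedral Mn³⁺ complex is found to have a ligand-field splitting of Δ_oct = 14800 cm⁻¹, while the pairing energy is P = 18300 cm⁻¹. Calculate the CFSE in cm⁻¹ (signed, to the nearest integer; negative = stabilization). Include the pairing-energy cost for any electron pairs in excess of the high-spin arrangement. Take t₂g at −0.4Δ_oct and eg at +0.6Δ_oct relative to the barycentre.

Mn³⁺: group 7, so d-count = 7 − 3 = 4.
Δ_oct < P, so pairing is avoided: the ground state is high-spin.
Filling d⁴ accordingly: t₂g³ eg¹.
Orbital CFSE = -0.6Δ_oct = -0.6 × 14800 = -8880 cm⁻¹.
High-spin has no excess pairs, so no pairing correction applies.

-8880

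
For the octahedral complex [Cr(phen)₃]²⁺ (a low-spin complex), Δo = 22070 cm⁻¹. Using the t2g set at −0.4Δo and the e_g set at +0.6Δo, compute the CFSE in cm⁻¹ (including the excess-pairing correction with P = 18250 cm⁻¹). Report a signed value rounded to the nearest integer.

phen is neutral, so the +2 overall charge sits on Cr: oxidation state +2.
Cr sits in group 6; removing 2 electrons leaves Cr²⁺ with 6 − 2 = 4 d electrons.
Configuration: t2g^4 e_g^0.
The orbital stabilization is -1.6Δo = -1.6 × 22070 = -35312 cm⁻¹.
Relative to high-spin t2g^3 e_g^1 (0 paired), the low-spin configuration has 1 additional pair, contributing +1 × 18250 = +18250 cm⁻¹.
Combining: -35312 + 18250 = -17062 cm⁻¹.

-17062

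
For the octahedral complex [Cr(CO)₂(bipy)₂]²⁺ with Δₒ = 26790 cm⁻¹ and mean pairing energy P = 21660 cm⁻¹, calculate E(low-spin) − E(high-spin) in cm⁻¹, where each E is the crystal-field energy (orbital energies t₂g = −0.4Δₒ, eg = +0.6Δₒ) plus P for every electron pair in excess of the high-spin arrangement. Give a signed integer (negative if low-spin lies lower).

-5130

Ligand charges: 2×(+0) from CO and 2×(+0) from bipy sum to +0; with overall charge +2, Cr is +2.
Cr sits in group 6; removing 2 electrons leaves Cr²⁺ with 6 − 2 = 4 d electrons.
High-spin d⁴ fills as t₂g³ eg¹ with CFSE 3(−0.4) + 1(+0.6) = -0.6Δₒ = -16074 cm⁻¹.
Low-spin: t₂g⁴ eg⁰, orbital CFSE = -1.6Δₒ = -42864 cm⁻¹; plus 1 excess pair × P = +21660 cm⁻¹; total -21204 cm⁻¹.
E(LS) − E(HS) = -21204 − (-16074) = -5130 cm⁻¹.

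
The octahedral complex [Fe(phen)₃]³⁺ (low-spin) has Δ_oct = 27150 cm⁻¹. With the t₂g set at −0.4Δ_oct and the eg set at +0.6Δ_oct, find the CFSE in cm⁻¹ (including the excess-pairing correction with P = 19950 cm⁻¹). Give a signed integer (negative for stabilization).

-14400

phen is neutral, so the +3 overall charge sits on Fe: oxidation state +3.
Group 8 minus oxidation state +3 gives a d⁵ configuration for Fe³⁺.
The d⁵ electrons fill as t₂g⁵ eg⁰.
The orbital stabilization is -2.0Δ_oct = -2.0 × 27150 = -54300 cm⁻¹.
Relative to high-spin t₂g³ eg² (0 paired), the low-spin configuration has 2 additional pairs, contributing +2 × 19950 = +39900 cm⁻¹.
Combining: -54300 + 39900 = -14400 cm⁻¹.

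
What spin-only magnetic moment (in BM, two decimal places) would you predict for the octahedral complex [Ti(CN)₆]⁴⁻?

Each CN⁻ contributes -1; 6 × (-1) = -6. With overall charge -4, Ti is in the +2 oxidation state.
Group 4 minus oxidation state +2 gives a d² configuration for Ti²⁺.
Configuration: t₂g² eg⁰ → 2 unpaired electrons.
μ(spin-only) = √[2(2+2)] = √8 ≈ 2.83 BM.

2.83 BM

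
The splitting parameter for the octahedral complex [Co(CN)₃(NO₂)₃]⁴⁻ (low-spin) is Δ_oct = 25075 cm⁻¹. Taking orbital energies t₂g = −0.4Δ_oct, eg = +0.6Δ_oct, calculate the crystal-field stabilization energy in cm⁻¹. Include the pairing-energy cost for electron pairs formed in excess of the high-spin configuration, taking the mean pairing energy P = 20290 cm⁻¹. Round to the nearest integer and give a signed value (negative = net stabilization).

Ligand charges: 3×(-1) from CN⁻ and 3×(-1) from NO₂⁻ sum to -6; with overall charge -4, Co is +2.
Co²⁺: group 9, so d-count = 9 − 2 = 7.
Configuration: t₂g⁶ eg¹.
CFSE(orbital) = 6×(-0.4Δ_oct) + 1×(0.6Δ_oct) = -1.8Δ_oct; with Δ_oct = 25075 cm⁻¹ that is -45135 cm⁻¹.
Pairing penalty: 3 pairs vs 2 in the high-spin reference → 1 extra × P = 20290 cm⁻¹.
Net CFSE = -45135 + 20290 = -24845 cm⁻¹.

-24845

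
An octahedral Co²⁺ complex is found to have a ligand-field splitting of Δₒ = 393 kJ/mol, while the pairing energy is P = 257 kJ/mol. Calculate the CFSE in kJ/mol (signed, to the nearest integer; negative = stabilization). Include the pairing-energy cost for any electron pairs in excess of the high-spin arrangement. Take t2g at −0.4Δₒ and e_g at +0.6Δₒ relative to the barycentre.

-450

Group 9 minus oxidation state +2 gives a d⁷ configuration for Co²⁺.
Δₒ > P, so pairing is preferred: the ground state is low-spin.
That gives t2g^6 e_g^1.
Orbital CFSE = -1.8Δₒ = -1.8 × 393 = -707 kJ/mol.
Excess pairs vs high-spin: 3 − 2 = 1; pairing cost = +257 kJ/mol.
Net CFSE = -707 + 257 = -450 kJ/mol.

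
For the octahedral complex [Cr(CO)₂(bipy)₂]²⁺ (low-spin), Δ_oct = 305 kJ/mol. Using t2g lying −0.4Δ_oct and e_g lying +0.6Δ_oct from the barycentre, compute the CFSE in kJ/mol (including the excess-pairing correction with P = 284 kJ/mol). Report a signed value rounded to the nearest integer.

Ligand charges: 2×(+0) from CO and 2×(+0) from bipy sum to +0; with overall charge +2, Cr is +2.
Cr is in group 6, so Cr²⁺ is d⁴ (6 − 2 = 4).
Electron filling gives t2g^4 e_g^0.
The orbital stabilization is -1.6Δ_oct = -1.6 × 305 = -488 kJ/mol.
Pairing penalty: 1 pair vs 0 in the high-spin reference → 1 extra × P = 284 kJ/mol.
Overall CFSE = -488 + 284 = -204 kJ/mol.

-204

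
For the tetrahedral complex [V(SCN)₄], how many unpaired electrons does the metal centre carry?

1

Each SCN⁻ contributes -1; 4 × (-1) = -4. With overall charge +0, V is in the +4 oxidation state.
V is in group 5, so V⁴⁺ is d¹ (5 − 4 = 1).
With tetrahedral geometry the complex is necessarily high-spin.
Configuration: e^1 t2^0, giving 1 unpaired electron.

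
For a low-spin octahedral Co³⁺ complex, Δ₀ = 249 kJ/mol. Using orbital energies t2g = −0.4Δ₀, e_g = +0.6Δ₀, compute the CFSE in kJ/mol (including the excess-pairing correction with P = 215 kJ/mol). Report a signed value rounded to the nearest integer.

-168

Group 9 minus oxidation state +3 gives a d⁶ configuration for Co³⁺.
Electron filling gives t2g^6 e_g^0.
The orbital stabilization is -2.4Δ₀ = -2.4 × 249 = -598 kJ/mol.
High-spin d⁶ would be t2g^4 e_g^2 with 1 pair; low-spin has 3, so 2 excess pairs cost +2P = +430 kJ/mol.
Net CFSE = -598 + 430 = -168 kJ/mol.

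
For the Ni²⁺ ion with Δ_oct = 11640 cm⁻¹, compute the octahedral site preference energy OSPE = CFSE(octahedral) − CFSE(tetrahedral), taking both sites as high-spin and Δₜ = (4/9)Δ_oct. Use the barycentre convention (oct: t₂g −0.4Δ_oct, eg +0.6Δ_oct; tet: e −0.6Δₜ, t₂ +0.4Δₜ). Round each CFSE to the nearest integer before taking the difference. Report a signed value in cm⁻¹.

-9829

Ni²⁺: group 10, so d-count = 10 − 2 = 8.
Octahedral high-spin t2g^6 e_g^2: CFSE = -1.2 × 11640 = -13968 cm⁻¹.
Tetrahedral e^4 t2^4 gives -0.8Δₜ = -0.8 × (4/9) × 11640 = -4139 cm⁻¹.
OSPE = -13968 − (-4139) = -9829 cm⁻¹.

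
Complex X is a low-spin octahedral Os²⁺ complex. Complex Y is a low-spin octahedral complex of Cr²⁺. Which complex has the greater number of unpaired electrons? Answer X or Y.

X: Os²⁺: group 8, so d-count = 8 − 2 = 6; t₂g⁶ eg⁰ → 0 unpaired.
Y: Cr is in group 6, so Cr²⁺ is d⁴ (6 − 2 = 4); t₂g⁴ eg⁰ → 2 unpaired.
So Y has more unpaired electrons.

Y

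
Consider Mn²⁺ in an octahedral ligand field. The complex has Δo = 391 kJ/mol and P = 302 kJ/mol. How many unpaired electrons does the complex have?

1

Mn²⁺: group 7, so d-count = 7 − 2 = 5.
Here Δo > P (391 > 302), so the low-spin state is favoured.
Configuration: t₂g⁵ eg⁰.
Unpaired electrons: 1.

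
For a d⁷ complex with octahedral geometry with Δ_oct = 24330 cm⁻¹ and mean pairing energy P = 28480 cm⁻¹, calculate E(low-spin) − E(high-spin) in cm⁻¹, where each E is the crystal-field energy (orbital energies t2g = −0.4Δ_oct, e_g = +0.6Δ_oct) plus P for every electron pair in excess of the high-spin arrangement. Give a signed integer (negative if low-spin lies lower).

4150

High-spin: t2g^5 e_g^2, CFSE = -0.8Δ_oct = -19464 cm⁻¹.
Low-spin: t2g^6 e_g^1, orbital CFSE = -1.8Δ_oct = -43794 cm⁻¹; plus 1 excess pair × P = +28480 cm⁻¹; total -15314 cm⁻¹.
The difference is -15314 − (-19464) = 4150 cm⁻¹, so high-spin lies lower.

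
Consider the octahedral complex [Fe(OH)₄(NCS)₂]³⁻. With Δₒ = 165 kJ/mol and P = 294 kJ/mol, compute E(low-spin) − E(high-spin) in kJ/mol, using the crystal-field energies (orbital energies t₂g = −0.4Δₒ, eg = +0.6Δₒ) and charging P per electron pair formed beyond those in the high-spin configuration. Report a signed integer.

258

Ligand charges: 4×(-1) from OH⁻ and 2×(-1) from NCS⁻ sum to -6; with overall charge -3, Fe is +3.
Fe sits in group 8; removing 3 electrons leaves Fe³⁺ with 8 − 3 = 5 d electrons.
High-spin d⁵ fills as t₂g³ eg² with CFSE 3(−0.4) + 2(+0.6) = 0.0Δₒ = 0 kJ/mol.
For low-spin the configuration is t₂g⁵ eg⁰: orbital energy -2.0 × 165 = -330 kJ/mol, and 2 additional pairs relative to high-spin add 588 kJ/mol, giving 258 kJ/mol.
Thus E(LS) − E(HS) = 258 kJ/mol.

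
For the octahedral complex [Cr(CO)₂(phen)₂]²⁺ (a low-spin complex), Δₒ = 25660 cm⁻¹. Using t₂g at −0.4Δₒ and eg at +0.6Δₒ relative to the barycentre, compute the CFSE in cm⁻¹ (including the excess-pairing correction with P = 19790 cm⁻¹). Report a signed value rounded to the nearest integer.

-21266

Ligand charges: 2×(+0) from CO and 2×(+0) from phen sum to +0; with overall charge +2, Cr is +2.
Cr sits in group 6; removing 2 electrons leaves Cr²⁺ with 6 − 2 = 4 d electrons.
Configuration: t₂g⁴ eg⁰.
The orbital stabilization is -1.6Δₒ = -1.6 × 25660 = -41056 cm⁻¹.
High-spin d⁴ would be t₂g³ eg¹ with 0 pairs; low-spin has 1, so 1 excess pair costs +1P = +19790 cm⁻¹.
Combining: -41056 + 19790 = -21266 cm⁻¹.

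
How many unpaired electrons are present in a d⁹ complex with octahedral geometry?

1

For octahedral d⁹ the high- and low-spin configurations coincide.
Configuration: t2g^6 e_g^3, giving 1 unpaired electron.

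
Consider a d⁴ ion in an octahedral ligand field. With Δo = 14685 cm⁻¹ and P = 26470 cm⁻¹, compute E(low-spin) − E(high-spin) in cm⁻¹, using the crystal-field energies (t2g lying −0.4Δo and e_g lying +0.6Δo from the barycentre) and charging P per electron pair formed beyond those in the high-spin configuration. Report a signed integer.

In the high-spin limit (t2g^3 e_g^1) the orbital term is -0.6Δo = -8811 cm⁻¹, with no excess pairing.
For low-spin the configuration is t2g^4 e_g^0: orbital energy -1.6 × 14685 = -23496 cm⁻¹, and 1 additional pair relative to high-spin adds 26470 cm⁻¹, giving 2974 cm⁻¹.
E(LS) − E(HS) = 2974 − (-8811) = 11785 cm⁻¹.

11785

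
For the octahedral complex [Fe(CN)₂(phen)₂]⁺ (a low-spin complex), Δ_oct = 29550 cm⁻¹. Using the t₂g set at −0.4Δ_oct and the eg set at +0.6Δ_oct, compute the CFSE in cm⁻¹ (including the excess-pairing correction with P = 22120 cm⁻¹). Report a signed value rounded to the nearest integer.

Ligand charges: 2×(-1) from CN⁻ and 2×(+0) from phen sum to -2; with overall charge +1, Fe is +3.
Fe sits in group 8; removing 3 electrons leaves Fe³⁺ with 8 − 3 = 5 d electrons.
Electron filling gives t₂g⁵ eg⁰.
The orbital stabilization is -2.0Δ_oct = -2.0 × 29550 = -59100 cm⁻¹.
High-spin d⁵ would be t₂g³ eg² with 0 pairs; low-spin has 2, so 2 excess pairs cost +2P = +44240 cm⁻¹.
Net CFSE = -59100 + 44240 = -14860 cm⁻¹.

-14860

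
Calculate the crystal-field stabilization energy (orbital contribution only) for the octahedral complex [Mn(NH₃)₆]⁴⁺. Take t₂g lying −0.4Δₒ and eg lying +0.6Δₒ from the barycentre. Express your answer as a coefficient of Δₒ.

NH₃ is neutral, so the +4 overall charge sits on Mn: oxidation state +4.
Group 7 minus oxidation state +4 gives a d³ configuration for Mn⁴⁺.
For octahedral d³ the high- and low-spin configurations coincide.
Configuration: t₂g³ eg⁰.
CFSE = 3(-0.4Δₒ) + 0(0.6Δₒ) = -1.2Δₒ + 0.0Δₒ = -1.2Δₒ.

-1.2 Δₒ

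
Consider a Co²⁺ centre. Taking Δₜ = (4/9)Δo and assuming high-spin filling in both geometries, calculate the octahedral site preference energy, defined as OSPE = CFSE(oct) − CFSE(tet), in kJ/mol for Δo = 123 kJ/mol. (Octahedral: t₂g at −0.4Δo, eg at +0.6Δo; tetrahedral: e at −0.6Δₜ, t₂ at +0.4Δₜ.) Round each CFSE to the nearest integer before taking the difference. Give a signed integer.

Co sits in group 9; removing 2 electrons leaves Co²⁺ with 9 − 2 = 7 d electrons.
Octahedral high-spin t₂g⁵ eg²: CFSE = -0.8 × 123 = -98 kJ/mol.
In a tetrahedral site the filling is e⁴ t₂³: CFSE(tet) = -1.2Δₜ = -1.2 × (4/9)(123) = -66 kJ/mol.
OSPE = -98 − (-66) = -32 kJ/mol.

-32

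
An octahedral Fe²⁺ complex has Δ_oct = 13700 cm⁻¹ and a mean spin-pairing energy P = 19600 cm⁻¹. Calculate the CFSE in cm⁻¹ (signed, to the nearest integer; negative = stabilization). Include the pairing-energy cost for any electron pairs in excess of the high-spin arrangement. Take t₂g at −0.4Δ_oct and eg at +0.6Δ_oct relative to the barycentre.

Group 8 minus oxidation state +2 gives a d⁶ configuration for Fe²⁺.
Since Δ_oct = 13700 cm⁻¹ < P = 19600 cm⁻¹, the complex adopts the high-spin configuration.
Configuration: t₂g⁴ eg².
Orbital CFSE = -0.4Δ_oct = -0.4 × 13700 = -5480 cm⁻¹.
High-spin has no excess pairs, so no pairing correction applies.

-5480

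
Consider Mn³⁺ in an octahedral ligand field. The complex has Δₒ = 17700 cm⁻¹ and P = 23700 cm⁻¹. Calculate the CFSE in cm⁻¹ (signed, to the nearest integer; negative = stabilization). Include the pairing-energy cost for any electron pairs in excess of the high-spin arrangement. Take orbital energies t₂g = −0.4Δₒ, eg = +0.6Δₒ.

Mn sits in group 7; removing 3 electrons leaves Mn³⁺ with 7 − 3 = 4 d electrons.
Since Δₒ = 17700 cm⁻¹ < P = 23700 cm⁻¹, the complex adopts the high-spin configuration.
Filling d⁴ accordingly: t₂g³ eg¹.
Orbital CFSE = -0.6Δₒ = -0.6 × 17700 = -10620 cm⁻¹.
High-spin has no excess pairs, so no pairing correction applies.

-10620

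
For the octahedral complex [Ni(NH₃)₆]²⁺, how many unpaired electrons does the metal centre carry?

NH₃ is neutral, so the +2 overall charge sits on Ni: oxidation state +2.
Ni is in group 10, so Ni²⁺ is d⁸ (10 − 2 = 8).
Configuration: t₂g⁶ eg², giving 2 unpaired electrons.

2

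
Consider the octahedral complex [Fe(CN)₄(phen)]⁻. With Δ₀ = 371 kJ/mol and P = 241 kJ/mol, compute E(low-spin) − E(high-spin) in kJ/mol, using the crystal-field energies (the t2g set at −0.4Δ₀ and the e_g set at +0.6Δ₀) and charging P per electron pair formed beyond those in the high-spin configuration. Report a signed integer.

-260

Ligand charges: 4×(-1) from CN⁻ and 1×(+0) from phen sum to -4; with overall charge -1, Fe is +3.
Fe is in group 8, so Fe³⁺ is d⁵ (8 − 3 = 5).
High-spin: t2g^3 e_g^2, CFSE = 0.0Δ₀ = 0 kJ/mol.
For low-spin the configuration is t2g^5 e_g^0: orbital energy -2.0 × 371 = -742 kJ/mol, and 2 additional pairs relative to high-spin add 482 kJ/mol, giving -260 kJ/mol.
The difference is -260 − (0) = -260 kJ/mol, so low-spin lies lower.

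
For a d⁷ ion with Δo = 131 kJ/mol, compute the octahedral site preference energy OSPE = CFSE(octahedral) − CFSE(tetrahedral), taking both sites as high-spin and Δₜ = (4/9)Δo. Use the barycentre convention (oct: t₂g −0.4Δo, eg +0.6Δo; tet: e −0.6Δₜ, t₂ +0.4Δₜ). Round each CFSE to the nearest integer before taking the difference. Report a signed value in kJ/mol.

-35

In an octahedral site d⁷ (HS) is t2g^5 e_g^2, giving CFSE(oct) = -0.8Δo = -105 kJ/mol.
Tetrahedral e^4 t2^3 gives -1.2Δₜ = -1.2 × (4/9) × 131 = -70 kJ/mol.
Subtracting, OSPE = -105 − (-70) = -35 kJ/mol.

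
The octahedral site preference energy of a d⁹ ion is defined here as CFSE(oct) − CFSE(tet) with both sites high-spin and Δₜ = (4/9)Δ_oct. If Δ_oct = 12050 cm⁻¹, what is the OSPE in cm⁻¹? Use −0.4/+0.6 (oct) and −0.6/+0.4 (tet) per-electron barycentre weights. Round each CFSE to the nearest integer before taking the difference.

-5088

Octahedral high-spin t2g^6 e_g^3: CFSE = -0.6 × 12050 = -7230 cm⁻¹.
Tetrahedral: e^4 t2^5, CFSE = 4(−0.6) + 5(+0.4) = -0.4Δₜ = -0.4 × (4/9) × 12050 = -2142 cm⁻¹.
OSPE = -7230 − (-2142) = -5088 cm⁻¹.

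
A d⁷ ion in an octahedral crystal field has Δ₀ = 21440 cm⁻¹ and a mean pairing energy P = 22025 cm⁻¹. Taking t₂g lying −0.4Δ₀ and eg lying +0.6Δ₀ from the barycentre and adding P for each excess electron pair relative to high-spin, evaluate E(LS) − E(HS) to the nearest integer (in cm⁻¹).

High-spin: t₂g⁵ eg², CFSE = -0.8Δ₀ = -17152 cm⁻¹.
Low-spin t₂g⁶ eg¹ gives -1.8Δ₀ = -38592 cm⁻¹, but forming 1 extra pair costs 1P = 22025 cm⁻¹, so E(LS) = -38592 + 22025 = -16567 cm⁻¹.
Thus E(LS) − E(HS) = 585 cm⁻¹.

585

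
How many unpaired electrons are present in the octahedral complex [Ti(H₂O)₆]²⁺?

H₂O is neutral, so the +2 overall charge sits on Ti: oxidation state +2.
Ti²⁺: group 4, so d-count = 4 − 2 = 2.
For octahedral d² the high- and low-spin configurations coincide.
Configuration: t2g^2 e_g^0, giving 2 unpaired electrons.

2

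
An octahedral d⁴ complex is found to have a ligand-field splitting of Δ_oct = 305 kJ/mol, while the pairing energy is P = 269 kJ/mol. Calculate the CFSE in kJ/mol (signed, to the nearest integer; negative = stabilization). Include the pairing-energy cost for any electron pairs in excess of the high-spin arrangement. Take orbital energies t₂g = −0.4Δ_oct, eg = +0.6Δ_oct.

-219

Since Δ_oct = 305 kJ/mol > P = 269 kJ/mol, the complex adopts the low-spin configuration.
Filling d⁴ accordingly: t₂g⁴ eg⁰.
Orbital CFSE = -1.6Δ_oct = -1.6 × 305 = -488 kJ/mol.
Excess pairs vs high-spin: 1 − 0 = 1; pairing cost = +269 kJ/mol.
Net CFSE = -488 + 269 = -219 kJ/mol.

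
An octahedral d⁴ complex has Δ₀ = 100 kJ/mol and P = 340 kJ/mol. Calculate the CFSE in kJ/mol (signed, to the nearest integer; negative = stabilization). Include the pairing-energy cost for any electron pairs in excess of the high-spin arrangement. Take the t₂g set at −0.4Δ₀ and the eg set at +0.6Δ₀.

With Δ₀ < P the complex is high-spin.
Configuration: t₂g³ eg¹.
Orbital CFSE = -0.6Δ₀ = -0.6 × 100 = -60 kJ/mol.
High-spin has no excess pairs, so no pairing correction applies.

-60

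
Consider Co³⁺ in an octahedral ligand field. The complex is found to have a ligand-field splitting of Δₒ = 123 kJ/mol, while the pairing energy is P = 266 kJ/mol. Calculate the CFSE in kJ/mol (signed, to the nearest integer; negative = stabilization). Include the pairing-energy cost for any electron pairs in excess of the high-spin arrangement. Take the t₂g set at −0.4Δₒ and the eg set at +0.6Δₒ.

Co³⁺: group 9, so d-count = 9 − 3 = 6.
Δₒ < P, so pairing is avoided: the ground state is high-spin.
That gives t₂g⁴ eg².
Orbital CFSE = -0.4Δₒ = -0.4 × 123 = -49 kJ/mol.
High-spin has no excess pairs, so no pairing correction applies.

-49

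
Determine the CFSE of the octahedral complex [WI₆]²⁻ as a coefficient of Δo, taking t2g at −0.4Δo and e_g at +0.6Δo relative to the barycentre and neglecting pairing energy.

Each I⁻ contributes -1; 6 × (-1) = -6. With overall charge -2, W is in the +4 oxidation state.
Group 6 minus oxidation state +4 gives a d² configuration for W⁴⁺.
For octahedral d² the high- and low-spin configurations coincide.
Configuration: t2g^2 e_g^0.
CFSE = 2(-0.4Δo) + 0(0.6Δo) = -0.8Δo + 0.0Δo = -0.8Δo.

-0.8 Δo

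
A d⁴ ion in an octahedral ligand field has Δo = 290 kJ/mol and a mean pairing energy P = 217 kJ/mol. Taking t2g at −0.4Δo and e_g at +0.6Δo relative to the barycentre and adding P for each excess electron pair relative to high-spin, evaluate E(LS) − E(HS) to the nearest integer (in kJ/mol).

-73

In the high-spin limit (t2g^3 e_g^1) the orbital term is -0.6Δo = -174 kJ/mol, with no excess pairing.
Low-spin t2g^4 e_g^0 gives -1.6Δo = -464 kJ/mol, but forming 1 extra pair costs 1P = 217 kJ/mol, so E(LS) = -464 + 217 = -247 kJ/mol.
E(LS) − E(HS) = -247 − (-174) = -73 kJ/mol.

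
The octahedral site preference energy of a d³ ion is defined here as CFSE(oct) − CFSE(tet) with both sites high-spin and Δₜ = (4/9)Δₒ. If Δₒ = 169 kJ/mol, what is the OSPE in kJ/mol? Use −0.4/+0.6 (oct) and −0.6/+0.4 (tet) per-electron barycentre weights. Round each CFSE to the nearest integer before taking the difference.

-143

In an octahedral site d³ (HS) is t₂g³ eg⁰, giving CFSE(oct) = -1.2Δₒ = -203 kJ/mol.
Tetrahedral: e² t₂¹, CFSE = 2(−0.6) + 1(+0.4) = -0.8Δₜ = -0.8 × (4/9) × 169 = -60 kJ/mol.
OSPE = CFSE(oct) − CFSE(tet) = -203 − (-60) = -143 kJ/mol.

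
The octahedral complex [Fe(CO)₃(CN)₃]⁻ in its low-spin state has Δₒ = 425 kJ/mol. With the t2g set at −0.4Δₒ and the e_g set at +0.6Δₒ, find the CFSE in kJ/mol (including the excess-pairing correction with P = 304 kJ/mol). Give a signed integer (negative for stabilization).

Ligand charges: 3×(+0) from CO and 3×(-1) from CN⁻ sum to -3; with overall charge -1, Fe is +2.
Fe²⁺: group 8, so d-count = 8 − 2 = 6.
The d⁶ electrons fill as t2g^6 e_g^0.
CFSE(orbital) = 6×(-0.4Δₒ) + 0×(0.6Δₒ) = -2.4Δₒ; with Δₒ = 425 kJ/mol that is -1020 kJ/mol.
Relative to high-spin t2g^4 e_g^2 (1 paired), the low-spin configuration has 2 additional pairs, contributing +2 × 304 = +608 kJ/mol.
Net CFSE = -1020 + 608 = -412 kJ/mol.

-412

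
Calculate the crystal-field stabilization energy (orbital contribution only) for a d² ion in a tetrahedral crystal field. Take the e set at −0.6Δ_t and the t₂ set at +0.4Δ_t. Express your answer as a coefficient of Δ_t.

-1.2 Δ_t

With tetrahedral geometry the complex is necessarily high-spin.
Configuration: e² t₂⁰.
CFSE = 2(-0.6Δ_t) + 0(0.4Δ_t) = -1.2Δ_t + 0.0Δ_t = -1.2Δ_t.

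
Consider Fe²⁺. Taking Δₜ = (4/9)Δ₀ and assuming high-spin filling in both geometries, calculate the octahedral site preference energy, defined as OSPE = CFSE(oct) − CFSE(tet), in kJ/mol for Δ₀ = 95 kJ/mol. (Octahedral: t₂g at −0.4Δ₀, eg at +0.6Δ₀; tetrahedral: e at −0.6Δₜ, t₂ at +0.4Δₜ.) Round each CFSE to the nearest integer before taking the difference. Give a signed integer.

-13

Group 8 minus oxidation state +2 gives a d⁶ configuration for Fe²⁺.
Octahedral high-spin t₂g⁴ eg²: CFSE = -0.4 × 95 = -38 kJ/mol.
Tetrahedral: e³ t₂³, CFSE = 3(−0.6) + 3(+0.4) = -0.6Δₜ = -0.6 × (4/9) × 95 = -25 kJ/mol.
Subtracting, OSPE = -38 − (-25) = -13 kJ/mol.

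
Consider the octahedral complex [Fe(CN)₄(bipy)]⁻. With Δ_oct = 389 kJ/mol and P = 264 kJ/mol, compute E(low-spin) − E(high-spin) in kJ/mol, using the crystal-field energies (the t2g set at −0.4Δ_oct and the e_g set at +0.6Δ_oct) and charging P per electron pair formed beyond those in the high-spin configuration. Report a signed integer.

-250

Ligand charges: 4×(-1) from CN⁻ and 1×(+0) from bipy sum to -4; with overall charge -1, Fe is +3.
Fe is in group 8, so Fe³⁺ is d⁵ (8 − 3 = 5).
High-spin d⁵ fills as t2g^3 e_g^2 with CFSE 3(−0.4) + 2(+0.6) = 0.0Δ_oct = 0 kJ/mol.
Low-spin: t2g^5 e_g^0, orbital CFSE = -2.0Δ_oct = -778 kJ/mol; plus 2 excess pairs × P = +528 kJ/mol; total -250 kJ/mol.
The difference is -250 − (0) = -250 kJ/mol, so low-spin lies lower.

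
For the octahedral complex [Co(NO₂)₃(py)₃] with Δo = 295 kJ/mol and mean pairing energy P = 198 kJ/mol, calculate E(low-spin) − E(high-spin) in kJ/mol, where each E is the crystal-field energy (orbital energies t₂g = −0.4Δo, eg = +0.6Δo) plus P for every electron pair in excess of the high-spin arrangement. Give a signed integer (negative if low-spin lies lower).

-194

Ligand charges: 3×(-1) from NO₂⁻ and 3×(+0) from py sum to -3; with overall charge +0, Co is +3.
Co³⁺: group 9, so d-count = 9 − 3 = 6.
In the high-spin limit (t₂g⁴ eg²) the orbital term is -0.4Δo = -118 kJ/mol, with no excess pairing.
For low-spin the configuration is t₂g⁶ eg⁰: orbital energy -2.4 × 295 = -708 kJ/mol, and 2 additional pairs relative to high-spin add 396 kJ/mol, giving -312 kJ/mol.
The difference is -312 − (-118) = -194 kJ/mol, so low-spin lies lower.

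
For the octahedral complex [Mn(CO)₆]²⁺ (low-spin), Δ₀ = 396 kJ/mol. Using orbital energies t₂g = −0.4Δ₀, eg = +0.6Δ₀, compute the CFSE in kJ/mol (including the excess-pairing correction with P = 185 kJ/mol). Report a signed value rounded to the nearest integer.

CO is neutral, so the +2 overall charge sits on Mn: oxidation state +2.
Group 7 minus oxidation state +2 gives a d⁵ configuration for Mn²⁺.
The d⁵ electrons fill as t₂g⁵ eg⁰.
CFSE(orbital) = 5×(-0.4Δ₀) + 0×(0.6Δ₀) = -2.0Δ₀; with Δ₀ = 396 kJ/mol that is -792 kJ/mol.
Pairing penalty: 2 pairs vs 0 in the high-spin reference → 2 extra × P = 370 kJ/mol.
Overall CFSE = -792 + 370 = -422 kJ/mol.

-422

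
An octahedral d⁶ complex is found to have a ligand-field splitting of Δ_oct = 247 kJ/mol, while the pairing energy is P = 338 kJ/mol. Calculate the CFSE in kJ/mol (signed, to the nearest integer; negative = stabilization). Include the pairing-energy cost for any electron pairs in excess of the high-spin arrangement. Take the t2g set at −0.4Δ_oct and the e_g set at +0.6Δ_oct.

-99

Since Δ_oct = 247 kJ/mol < P = 338 kJ/mol, the complex adopts the high-spin configuration.
Filling d⁶ accordingly: t2g^4 e_g^2.
Orbital CFSE = -0.4Δ_oct = -0.4 × 247 = -99 kJ/mol.
High-spin has no excess pairs, so no pairing correction applies.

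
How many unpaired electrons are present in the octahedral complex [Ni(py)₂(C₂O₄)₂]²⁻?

2

Ligand charges: 2×(+0) from py and 2×(-2) from C₂O₄²⁻ sum to -4; with overall charge -2, Ni is +2.
Ni is in group 10, so Ni²⁺ is d⁸ (10 − 2 = 8).
Configuration: t₂g⁶ eg², giving 2 unpaired electrons.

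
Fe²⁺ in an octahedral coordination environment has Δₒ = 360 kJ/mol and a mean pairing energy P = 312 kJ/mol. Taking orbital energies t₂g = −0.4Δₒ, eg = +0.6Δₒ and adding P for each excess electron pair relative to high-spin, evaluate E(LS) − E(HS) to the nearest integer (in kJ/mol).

-96

Fe sits in group 8; removing 2 electrons leaves Fe²⁺ with 8 − 2 = 6 d electrons.
In the high-spin limit (t₂g⁴ eg²) the orbital term is -0.4Δₒ = -144 kJ/mol, with no excess pairing.
Low-spin t₂g⁶ eg⁰ gives -2.4Δₒ = -864 kJ/mol, but forming 2 extra pairs costs 2P = 624 kJ/mol, so E(LS) = -864 + 624 = -240 kJ/mol.
The difference is -240 − (-144) = -96 kJ/mol, so low-spin lies lower.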